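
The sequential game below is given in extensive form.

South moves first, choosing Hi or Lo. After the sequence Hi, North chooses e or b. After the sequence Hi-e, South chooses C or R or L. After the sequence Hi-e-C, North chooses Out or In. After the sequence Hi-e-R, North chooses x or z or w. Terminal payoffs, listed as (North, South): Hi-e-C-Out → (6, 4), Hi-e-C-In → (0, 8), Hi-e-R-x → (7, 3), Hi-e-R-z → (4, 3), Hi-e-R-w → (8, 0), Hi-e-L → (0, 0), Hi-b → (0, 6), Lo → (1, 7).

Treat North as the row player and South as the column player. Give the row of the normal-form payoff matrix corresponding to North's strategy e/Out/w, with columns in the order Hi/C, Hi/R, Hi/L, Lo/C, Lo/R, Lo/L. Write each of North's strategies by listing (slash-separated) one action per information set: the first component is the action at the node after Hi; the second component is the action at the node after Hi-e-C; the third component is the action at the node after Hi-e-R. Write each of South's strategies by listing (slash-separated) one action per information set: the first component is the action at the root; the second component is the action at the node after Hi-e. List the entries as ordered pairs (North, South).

vs Hi/C: South plays Hi → North plays e at [Hi] → South plays C at [Hi-e] → North plays Out at [Hi-e-C] → (6, 4)
vs Hi/R: South plays Hi → North plays e at [Hi] → South plays R at [Hi-e] → North plays w at [Hi-e-R] → (8, 0)
vs Hi/L: South plays Hi → North plays e at [Hi] → South plays L at [Hi-e] → (0, 0)
vs Lo/C: South plays Lo → (1, 7)
vs Lo/R: South plays Lo → (1, 7)
vs Lo/L: South plays Lo → (1, 7)

(6,4) (8,0) (0,0) (1,7) (1,7) (1,7)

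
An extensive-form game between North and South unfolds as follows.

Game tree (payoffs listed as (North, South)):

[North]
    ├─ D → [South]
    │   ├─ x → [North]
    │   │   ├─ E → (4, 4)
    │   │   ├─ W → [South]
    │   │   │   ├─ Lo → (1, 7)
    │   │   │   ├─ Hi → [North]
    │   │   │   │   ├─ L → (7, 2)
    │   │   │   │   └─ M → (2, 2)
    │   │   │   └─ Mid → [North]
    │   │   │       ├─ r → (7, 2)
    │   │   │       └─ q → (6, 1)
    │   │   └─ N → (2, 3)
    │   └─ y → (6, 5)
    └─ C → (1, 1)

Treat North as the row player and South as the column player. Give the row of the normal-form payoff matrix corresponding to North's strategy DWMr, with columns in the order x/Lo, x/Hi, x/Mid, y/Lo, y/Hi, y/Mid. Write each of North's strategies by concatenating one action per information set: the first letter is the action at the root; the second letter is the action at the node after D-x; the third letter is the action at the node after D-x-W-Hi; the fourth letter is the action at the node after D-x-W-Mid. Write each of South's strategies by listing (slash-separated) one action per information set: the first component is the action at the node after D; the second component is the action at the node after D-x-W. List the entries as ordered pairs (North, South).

vs x/Lo: North plays D → South plays x at [D] → North plays W at [D-x] → South plays Lo at [D-x-W] → (1, 7)
vs x/Hi: North plays D → South plays x at [D] → North plays W at [D-x] → South plays Hi at [D-x-W] → North plays M at [D-x-W-Hi] → (2, 2)
vs x/Mid: North plays D → South plays x at [D] → North plays W at [D-x] → South plays Mid at [D-x-W] → North plays r at [D-x-W-Mid] → (7, 2)
vs y/Lo: North plays D → South plays y at [D] → (6, 5)
vs y/Hi: North plays D → South plays y at [D] → (6, 5)
vs y/Mid: North plays D → South plays y at [D] → (6, 5)

(1,7) (2,2) (7,2) (6,5) (6,5) (6,5)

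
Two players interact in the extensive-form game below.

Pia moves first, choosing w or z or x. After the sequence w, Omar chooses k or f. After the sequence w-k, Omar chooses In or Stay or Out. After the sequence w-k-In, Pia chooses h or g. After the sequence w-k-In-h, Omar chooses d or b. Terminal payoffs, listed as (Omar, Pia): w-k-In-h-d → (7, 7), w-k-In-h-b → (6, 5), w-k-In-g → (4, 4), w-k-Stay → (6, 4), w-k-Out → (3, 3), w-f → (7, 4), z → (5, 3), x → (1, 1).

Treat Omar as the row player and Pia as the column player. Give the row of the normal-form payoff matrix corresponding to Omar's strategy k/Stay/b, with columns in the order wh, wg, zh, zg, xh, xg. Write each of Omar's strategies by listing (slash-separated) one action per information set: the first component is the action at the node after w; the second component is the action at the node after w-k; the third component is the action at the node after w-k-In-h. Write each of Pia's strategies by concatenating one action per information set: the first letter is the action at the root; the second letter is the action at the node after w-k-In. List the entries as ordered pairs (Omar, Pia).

(6,4) (6,4) (5,3) (5,3) (1,1) (1,1)

vs wh: Pia plays w → Omar plays k at [w] → Omar plays Stay at [w-k] → (6, 4)
vs wg: Pia plays w → Omar plays k at [w] → Omar plays Stay at [w-k] → (6, 4)
vs zh: Pia plays z → (5, 3)
vs zg: Pia plays z → (5, 3)
vs xh: Pia plays x → (1, 1)
vs xg: Pia plays x → (1, 1)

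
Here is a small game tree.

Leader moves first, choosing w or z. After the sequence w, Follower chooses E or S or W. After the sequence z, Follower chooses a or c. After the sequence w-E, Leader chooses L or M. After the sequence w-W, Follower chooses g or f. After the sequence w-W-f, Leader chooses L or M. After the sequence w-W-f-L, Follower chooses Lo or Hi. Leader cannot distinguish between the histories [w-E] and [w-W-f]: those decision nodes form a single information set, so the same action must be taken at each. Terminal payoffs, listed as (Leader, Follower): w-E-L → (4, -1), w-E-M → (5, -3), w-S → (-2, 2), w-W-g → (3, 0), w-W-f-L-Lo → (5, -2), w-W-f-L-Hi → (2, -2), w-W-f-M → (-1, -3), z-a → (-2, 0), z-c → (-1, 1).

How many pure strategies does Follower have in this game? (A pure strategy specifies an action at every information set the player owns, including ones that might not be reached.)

Follower owns the node after w with actions {E, S, W} — three choices.
Follower owns the node after z with actions {a, c} — two choices.
Follower owns the node after w-W with actions {g, f} — two choices.
Follower owns the node after w-W-f-L with actions {Lo, Hi} — two choices.
A pure strategy fixes one action at each information set independently, so the count is the product 3 × 2 × 2 × 2 = 24.

24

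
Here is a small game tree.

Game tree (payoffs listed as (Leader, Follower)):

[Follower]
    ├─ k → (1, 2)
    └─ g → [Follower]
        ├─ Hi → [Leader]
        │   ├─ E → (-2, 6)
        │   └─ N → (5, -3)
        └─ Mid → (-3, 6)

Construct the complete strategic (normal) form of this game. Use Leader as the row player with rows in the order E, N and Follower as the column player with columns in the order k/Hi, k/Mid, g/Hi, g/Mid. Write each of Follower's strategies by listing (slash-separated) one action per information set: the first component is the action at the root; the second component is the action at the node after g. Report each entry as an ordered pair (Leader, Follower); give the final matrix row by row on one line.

Row E: k/Hi→(1,2), k/Mid→(1,2), g/Hi→(-2,6), g/Mid→(-3,6)
Row N: k/Hi→(1,2), k/Mid→(1,2), g/Hi→(5,-3), g/Mid→(-3,6)

E: (1,2) (1,2) (-2,6) (-3,6) | N: (1,2) (1,2) (5,-3) (-3,6)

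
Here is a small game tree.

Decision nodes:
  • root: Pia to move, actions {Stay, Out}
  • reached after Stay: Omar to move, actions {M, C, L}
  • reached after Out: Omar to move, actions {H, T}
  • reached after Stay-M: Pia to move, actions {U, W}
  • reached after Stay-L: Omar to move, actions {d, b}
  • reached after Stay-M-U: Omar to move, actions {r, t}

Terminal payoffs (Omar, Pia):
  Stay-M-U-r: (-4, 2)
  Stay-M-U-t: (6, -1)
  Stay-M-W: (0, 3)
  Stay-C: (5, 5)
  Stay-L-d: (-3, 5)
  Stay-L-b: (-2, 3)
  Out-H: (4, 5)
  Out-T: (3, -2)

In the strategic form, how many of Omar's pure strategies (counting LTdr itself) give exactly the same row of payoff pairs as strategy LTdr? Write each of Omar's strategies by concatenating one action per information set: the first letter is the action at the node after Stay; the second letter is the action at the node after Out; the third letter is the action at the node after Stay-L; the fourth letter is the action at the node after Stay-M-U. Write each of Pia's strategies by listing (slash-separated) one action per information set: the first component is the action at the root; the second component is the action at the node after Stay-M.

Row for LTdr (columns Stay/U, Stay/W, Out/U, Out/W): (-3,5) (-3,5) (3,-2) (3,-2).
Under LTdr, Omar's choice at the node after Stay-M-U can never be reached regardless of what Pia does, so varying those choices leaves every outcome unchanged.
Holding the reachable choices fixed and varying the unreachable one freely already gives 2 equivalent strategies.
No other strategy reproduces this row, so those 2 are the full class: LTdr, LTdt.

2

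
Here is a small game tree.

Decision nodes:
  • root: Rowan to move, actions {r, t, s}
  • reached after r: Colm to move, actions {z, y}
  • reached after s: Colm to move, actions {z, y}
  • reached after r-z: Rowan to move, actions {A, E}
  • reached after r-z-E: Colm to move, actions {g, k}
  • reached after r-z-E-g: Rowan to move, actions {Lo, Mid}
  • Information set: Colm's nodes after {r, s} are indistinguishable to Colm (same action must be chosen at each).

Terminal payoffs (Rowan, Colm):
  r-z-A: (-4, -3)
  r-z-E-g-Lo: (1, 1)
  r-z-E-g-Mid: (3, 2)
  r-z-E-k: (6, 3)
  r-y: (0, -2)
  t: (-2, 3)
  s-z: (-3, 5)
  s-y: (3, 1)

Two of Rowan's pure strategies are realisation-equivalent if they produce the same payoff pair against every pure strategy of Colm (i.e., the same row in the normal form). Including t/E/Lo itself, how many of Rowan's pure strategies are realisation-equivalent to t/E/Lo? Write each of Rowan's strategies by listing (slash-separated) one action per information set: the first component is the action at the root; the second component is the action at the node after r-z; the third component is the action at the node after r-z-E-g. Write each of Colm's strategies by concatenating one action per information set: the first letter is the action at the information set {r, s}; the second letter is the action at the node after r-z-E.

4

Row for t/E/Lo (columns zg, zk, yg, yk): (-2,3) (-2,3) (-2,3) (-2,3).
Under t/E/Lo, Rowan's choice at the node after r-z and at the node after r-z-E-g can never be reached regardless of what Colm does, so varying those choices leaves every outcome unchanged.
Holding the reachable choices fixed and varying the unreachable ones freely already gives 2 × 2 = 4 equivalent strategies.
No other strategy reproduces this row, so those 4 are the full class: t/A/Lo, t/A/Mid, t/E/Lo, t/E/Mid.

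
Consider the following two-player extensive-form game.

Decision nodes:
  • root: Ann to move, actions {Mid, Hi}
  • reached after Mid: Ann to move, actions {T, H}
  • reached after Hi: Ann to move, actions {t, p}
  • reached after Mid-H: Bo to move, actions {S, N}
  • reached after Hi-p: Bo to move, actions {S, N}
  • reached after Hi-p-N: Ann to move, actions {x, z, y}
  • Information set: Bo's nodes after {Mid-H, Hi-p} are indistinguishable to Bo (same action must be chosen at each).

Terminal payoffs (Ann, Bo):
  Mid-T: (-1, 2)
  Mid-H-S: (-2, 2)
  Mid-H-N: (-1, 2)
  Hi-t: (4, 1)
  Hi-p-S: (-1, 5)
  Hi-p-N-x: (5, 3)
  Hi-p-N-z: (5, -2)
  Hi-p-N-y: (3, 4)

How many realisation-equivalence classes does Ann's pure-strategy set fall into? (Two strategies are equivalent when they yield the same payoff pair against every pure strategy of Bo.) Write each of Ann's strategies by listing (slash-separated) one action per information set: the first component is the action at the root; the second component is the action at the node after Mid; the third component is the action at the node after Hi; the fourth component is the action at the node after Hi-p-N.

6

Ann has 24 pure strategies: Mid/T/t/x, Mid/T/t/z, Mid/T/t/y, Mid/T/p/x, Mid/T/p/z, Mid/T/p/y, Mid/H/t/x, Mid/H/t/z, Mid/H/t/y, Mid/H/p/x, Mid/H/p/z, Mid/H/p/y, Hi/T/t/x, Hi/T/t/z, Hi/T/t/y, Hi/T/p/x, Hi/T/p/z, Hi/T/p/y, Hi/H/t/x, Hi/H/t/z, Hi/H/t/y, Hi/H/p/x, Hi/H/p/z, Hi/H/p/y. Columns: S, N.
{Mid/T/t/x, Mid/T/t/z, Mid/T/t/y, Mid/T/p/x, Mid/T/p/z, Mid/T/p/y} → row (-1,2) (-1,2)
{Mid/H/t/x, Mid/H/t/z, Mid/H/t/y, Mid/H/p/x, Mid/H/p/z, Mid/H/p/y} → row (-2,2) (-1,2)
{Hi/T/t/x, Hi/T/t/z, Hi/T/t/y, Hi/H/t/x, Hi/H/t/z, Hi/H/t/y} → row (4,1) (4,1)
{Hi/T/p/x, Hi/H/p/x} → row (-1,5) (5,3)
{Hi/T/p/z, Hi/H/p/z} → row (-1,5) (5,-2)
{Hi/T/p/y, Hi/H/p/y} → row (-1,5) (3,4)
That's 6 distinct rows out of 24 strategies.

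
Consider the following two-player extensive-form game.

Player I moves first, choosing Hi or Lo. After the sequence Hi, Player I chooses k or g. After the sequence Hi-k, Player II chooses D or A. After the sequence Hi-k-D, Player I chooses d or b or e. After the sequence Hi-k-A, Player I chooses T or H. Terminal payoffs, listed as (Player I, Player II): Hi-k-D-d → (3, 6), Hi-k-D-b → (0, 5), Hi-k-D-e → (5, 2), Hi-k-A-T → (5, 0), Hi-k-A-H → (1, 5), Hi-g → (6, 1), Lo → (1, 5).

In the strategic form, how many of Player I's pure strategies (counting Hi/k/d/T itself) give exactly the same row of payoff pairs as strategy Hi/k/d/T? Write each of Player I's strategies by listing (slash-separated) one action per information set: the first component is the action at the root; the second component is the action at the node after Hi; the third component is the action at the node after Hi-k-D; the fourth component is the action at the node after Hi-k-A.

Row for Hi/k/d/T (columns D, A): (3,6) (5,0).
Every one of Player I's information sets is on the play path for some reply by Player II when Player I follows Hi/k/d/T.
Changing the action at any of them therefore changes at least one column, so only Hi/k/d/T itself gives this row.

1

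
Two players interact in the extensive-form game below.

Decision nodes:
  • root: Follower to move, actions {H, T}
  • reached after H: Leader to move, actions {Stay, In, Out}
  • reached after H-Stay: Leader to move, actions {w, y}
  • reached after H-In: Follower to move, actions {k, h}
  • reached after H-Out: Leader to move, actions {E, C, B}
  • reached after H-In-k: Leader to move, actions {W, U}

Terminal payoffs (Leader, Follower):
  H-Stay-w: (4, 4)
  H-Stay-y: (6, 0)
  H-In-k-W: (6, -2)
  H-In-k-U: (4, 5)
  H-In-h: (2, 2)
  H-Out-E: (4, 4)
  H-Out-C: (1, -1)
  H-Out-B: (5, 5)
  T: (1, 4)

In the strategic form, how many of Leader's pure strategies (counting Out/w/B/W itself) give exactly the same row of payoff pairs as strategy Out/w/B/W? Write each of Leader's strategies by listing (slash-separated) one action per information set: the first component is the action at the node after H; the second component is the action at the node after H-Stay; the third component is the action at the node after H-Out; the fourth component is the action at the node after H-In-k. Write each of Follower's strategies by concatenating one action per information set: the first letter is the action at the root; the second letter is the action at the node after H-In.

Row for Out/w/B/W (columns Hk, Hh, Tk, Th): (5,5) (5,5) (1,4) (1,4).
Under Out/w/B/W, Leader's choice at the node after H-Stay and at the node after H-In-k can never be reached regardless of what Follower does, so varying those choices leaves every outcome unchanged.
Holding the reachable choices fixed and varying the unreachable ones freely already gives 2 × 2 = 4 equivalent strategies.
No other strategy reproduces this row, so those 4 are the full class: Out/w/B/W, Out/w/B/U, Out/y/B/W, Out/y/B/U.

4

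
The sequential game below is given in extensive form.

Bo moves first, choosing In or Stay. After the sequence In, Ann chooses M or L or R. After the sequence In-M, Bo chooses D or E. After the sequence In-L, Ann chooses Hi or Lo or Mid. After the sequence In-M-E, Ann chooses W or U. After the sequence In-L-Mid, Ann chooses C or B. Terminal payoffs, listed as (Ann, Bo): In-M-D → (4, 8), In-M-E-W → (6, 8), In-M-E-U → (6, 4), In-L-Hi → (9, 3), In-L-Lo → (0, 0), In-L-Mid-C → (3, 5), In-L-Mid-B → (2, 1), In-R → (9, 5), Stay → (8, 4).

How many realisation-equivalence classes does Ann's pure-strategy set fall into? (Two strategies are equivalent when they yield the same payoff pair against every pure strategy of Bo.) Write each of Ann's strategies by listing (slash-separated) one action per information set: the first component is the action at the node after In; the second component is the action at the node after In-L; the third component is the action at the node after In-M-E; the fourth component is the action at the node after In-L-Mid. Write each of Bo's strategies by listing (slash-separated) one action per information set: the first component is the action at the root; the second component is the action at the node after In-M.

Ann has 36 pure strategies: M/Hi/W/C, M/Hi/W/B, M/Hi/U/C, M/Hi/U/B, M/Lo/W/C, M/Lo/W/B, M/Lo/U/C, M/Lo/U/B, M/Mid/W/C, M/Mid/W/B, M/Mid/U/C, M/Mid/U/B, L/Hi/W/C, L/Hi/W/B, L/Hi/U/C, L/Hi/U/B, L/Lo/W/C, L/Lo/W/B, L/Lo/U/C, L/Lo/U/B, L/Mid/W/C, L/Mid/W/B, L/Mid/U/C, L/Mid/U/B, R/Hi/W/C, R/Hi/W/B, R/Hi/U/C, R/Hi/U/B, R/Lo/W/C, R/Lo/W/B, R/Lo/U/C, R/Lo/U/B, R/Mid/W/C, R/Mid/W/B, R/Mid/U/C, R/Mid/U/B. Columns: In/D, In/E, Stay/D, Stay/E.
{M/Hi/W/C, M/Hi/W/B, M/Lo/W/C, M/Lo/W/B, M/Mid/W/C, M/Mid/W/B} → row (4,8) (6,8) (8,4) (8,4)
{M/Hi/U/C, M/Hi/U/B, M/Lo/U/C, M/Lo/U/B, M/Mid/U/C, M/Mid/U/B} → row (4,8) (6,4) (8,4) (8,4)
{L/Hi/W/C, L/Hi/W/B, L/Hi/U/C, L/Hi/U/B} → row (9,3) (9,3) (8,4) (8,4)
{L/Lo/W/C, L/Lo/W/B, L/Lo/U/C, L/Lo/U/B} → row (0,0) (0,0) (8,4) (8,4)
{L/Mid/W/C, L/Mid/U/C} → row (3,5) (3,5) (8,4) (8,4)
{L/Mid/W/B, L/Mid/U/B} → row (2,1) (2,1) (8,4) (8,4)
{R/Hi/W/C, R/Hi/W/B, R/Hi/U/C, R/Hi/U/B, R/Lo/W/C, R/Lo/W/B, R/Lo/U/C, R/Lo/U/B, R/Mid/W/C, R/Mid/W/B, R/Mid/U/C, R/Mid/U/B} → row (9,5) (9,5) (8,4) (8,4)
That's 7 distinct rows out of 36 strategies.

7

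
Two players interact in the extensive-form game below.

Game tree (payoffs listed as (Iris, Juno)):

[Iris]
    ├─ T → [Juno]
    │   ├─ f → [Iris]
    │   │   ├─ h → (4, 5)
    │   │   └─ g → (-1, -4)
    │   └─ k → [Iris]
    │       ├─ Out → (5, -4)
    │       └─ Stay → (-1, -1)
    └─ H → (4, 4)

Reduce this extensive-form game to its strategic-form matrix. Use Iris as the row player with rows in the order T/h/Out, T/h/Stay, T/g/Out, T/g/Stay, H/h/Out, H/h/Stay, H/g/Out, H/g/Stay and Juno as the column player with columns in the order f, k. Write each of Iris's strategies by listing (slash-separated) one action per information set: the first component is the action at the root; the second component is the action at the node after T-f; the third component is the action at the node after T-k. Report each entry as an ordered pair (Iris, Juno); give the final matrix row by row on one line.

Row T/h/Out: f→(4,5), k→(5,-4)
Row T/h/Stay: f→(4,5), k→(-1,-1)
Row T/g/Out: f→(-1,-4), k→(5,-4)
Row T/g/Stay: f→(-1,-4), k→(-1,-1)
Row H/h/Out: f→(4,4), k→(4,4)
Row H/h/Stay: f→(4,4), k→(4,4)
Row H/g/Out: f→(4,4), k→(4,4)
Row H/g/Stay: f→(4,4), k→(4,4)

T/h/Out: (4,5) (5,-4) | T/h/Stay: (4,5) (-1,-1) | T/g/Out: (-1,-4) (5,-4) | T/g/Stay: (-1,-4) (-1,-1) | H/h/Out: (4,4) (4,4) | H/h/Stay: (4,4) (4,4) | H/g/Out: (4,4) (4,4) | H/g/Stay: (4,4) (4,4)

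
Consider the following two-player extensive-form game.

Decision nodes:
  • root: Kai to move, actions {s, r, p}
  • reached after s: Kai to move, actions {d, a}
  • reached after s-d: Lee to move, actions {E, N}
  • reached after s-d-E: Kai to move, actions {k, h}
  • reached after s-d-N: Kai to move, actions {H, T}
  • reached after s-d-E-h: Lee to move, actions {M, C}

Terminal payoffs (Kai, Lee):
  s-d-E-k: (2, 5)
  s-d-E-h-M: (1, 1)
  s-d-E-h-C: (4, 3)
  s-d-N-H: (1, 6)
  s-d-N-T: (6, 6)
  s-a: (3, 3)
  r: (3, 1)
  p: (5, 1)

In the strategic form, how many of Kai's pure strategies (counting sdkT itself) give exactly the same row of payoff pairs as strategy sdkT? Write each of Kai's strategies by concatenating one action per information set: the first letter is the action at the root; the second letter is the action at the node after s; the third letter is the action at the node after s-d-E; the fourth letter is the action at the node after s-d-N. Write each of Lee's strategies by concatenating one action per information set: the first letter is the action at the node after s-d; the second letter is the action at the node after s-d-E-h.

1

Row for sdkT (columns EM, EC, NM, NC): (2,5) (2,5) (6,6) (6,6).
Every one of Kai's information sets is on the play path for some reply by Lee when Kai follows sdkT.
Changing the action at any of them therefore changes at least one column, so only sdkT itself gives this row.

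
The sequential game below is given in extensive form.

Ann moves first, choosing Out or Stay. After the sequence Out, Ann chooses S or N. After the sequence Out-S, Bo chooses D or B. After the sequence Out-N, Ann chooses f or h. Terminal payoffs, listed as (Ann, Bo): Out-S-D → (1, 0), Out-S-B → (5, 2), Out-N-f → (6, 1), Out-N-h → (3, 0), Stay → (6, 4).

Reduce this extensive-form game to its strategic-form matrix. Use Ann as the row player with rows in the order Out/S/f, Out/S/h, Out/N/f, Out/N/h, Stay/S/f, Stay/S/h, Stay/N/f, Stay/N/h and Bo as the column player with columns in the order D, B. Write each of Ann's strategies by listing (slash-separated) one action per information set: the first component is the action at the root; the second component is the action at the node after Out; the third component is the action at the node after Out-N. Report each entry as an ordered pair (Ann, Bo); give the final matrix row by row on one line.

Row Out/S/f: D→(1,0), B→(5,2)
Row Out/S/h: D→(1,0), B→(5,2)
Row Out/N/f: D→(6,1), B→(6,1)
Row Out/N/h: D→(3,0), B→(3,0)
Row Stay/S/f: D→(6,4), B→(6,4)
Row Stay/S/h: D→(6,4), B→(6,4)
Row Stay/N/f: D→(6,4), B→(6,4)
Row Stay/N/h: D→(6,4), B→(6,4)

Out/S/f: (1,0) (5,2) | Out/S/h: (1,0) (5,2) | Out/N/f: (6,1) (6,1) | Out/N/h: (3,0) (3,0) | Stay/S/f: (6,4) (6,4) | Stay/S/h: (6,4) (6,4) | Stay/N/f: (6,4) (6,4) | Stay/N/h: (6,4) (6,4)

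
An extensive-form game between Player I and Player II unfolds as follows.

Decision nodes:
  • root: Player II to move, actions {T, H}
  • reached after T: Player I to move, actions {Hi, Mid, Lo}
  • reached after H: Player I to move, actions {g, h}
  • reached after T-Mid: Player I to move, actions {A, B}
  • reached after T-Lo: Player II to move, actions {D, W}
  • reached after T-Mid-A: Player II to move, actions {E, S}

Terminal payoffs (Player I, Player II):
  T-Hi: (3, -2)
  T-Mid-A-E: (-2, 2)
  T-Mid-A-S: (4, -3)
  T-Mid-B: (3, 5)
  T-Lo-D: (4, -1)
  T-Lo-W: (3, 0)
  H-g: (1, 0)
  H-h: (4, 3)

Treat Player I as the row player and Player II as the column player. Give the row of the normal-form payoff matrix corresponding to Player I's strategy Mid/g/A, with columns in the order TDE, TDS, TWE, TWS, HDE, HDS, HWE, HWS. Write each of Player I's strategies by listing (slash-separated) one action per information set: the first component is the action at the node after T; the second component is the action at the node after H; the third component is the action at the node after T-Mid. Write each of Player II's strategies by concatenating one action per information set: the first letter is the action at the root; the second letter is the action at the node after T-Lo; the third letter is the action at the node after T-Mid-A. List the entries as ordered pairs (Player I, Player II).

(-2,2) (4,-3) (-2,2) (4,-3) (1,0) (1,0) (1,0) (1,0)

vs TDE: Player II plays T → Player I plays Mid at [T] → Player I plays A at [T-Mid] → Player II plays E at [T-Mid-A] → (-2, 2)
vs TDS: Player II plays T → Player I plays Mid at [T] → Player I plays A at [T-Mid] → Player II plays S at [T-Mid-A] → (4, -3)
vs TWE: Player II plays T → Player I plays Mid at [T] → Player I plays A at [T-Mid] → Player II plays E at [T-Mid-A] → (-2, 2)
vs TWS: Player II plays T → Player I plays Mid at [T] → Player I plays A at [T-Mid] → Player II plays S at [T-Mid-A] → (4, -3)
vs HDE: Player II plays H → Player I plays g at [H] → (1, 0)
vs HDS: Player II plays H → Player I plays g at [H] → (1, 0)
vs HWE: Player II plays H → Player I plays g at [H] → (1, 0)
vs HWS: Player II plays H → Player I plays g at [H] → (1, 0)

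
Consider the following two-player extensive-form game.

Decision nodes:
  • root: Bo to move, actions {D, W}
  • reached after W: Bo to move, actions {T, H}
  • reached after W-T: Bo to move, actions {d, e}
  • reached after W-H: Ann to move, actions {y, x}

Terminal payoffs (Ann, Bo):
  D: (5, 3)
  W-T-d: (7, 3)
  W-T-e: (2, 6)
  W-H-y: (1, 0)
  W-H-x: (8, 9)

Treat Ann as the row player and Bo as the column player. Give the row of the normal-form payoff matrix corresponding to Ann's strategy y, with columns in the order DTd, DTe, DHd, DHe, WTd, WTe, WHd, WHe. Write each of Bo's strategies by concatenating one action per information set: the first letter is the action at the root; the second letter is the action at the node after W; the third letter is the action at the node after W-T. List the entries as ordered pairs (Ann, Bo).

(5,3) (5,3) (5,3) (5,3) (7,3) (2,6) (1,0) (1,0)

vs DTd: Bo plays D → (5, 3)
vs DTe: Bo plays D → (5, 3)
vs DHd: Bo plays D → (5, 3)
vs DHe: Bo plays D → (5, 3)
vs WTd: Bo plays W → Bo plays T at [W] → Bo plays d at [W-T] → (7, 3)
vs WTe: Bo plays W → Bo plays T at [W] → Bo plays e at [W-T] → (2, 6)
vs WHd: Bo plays W → Bo plays H at [W] → Ann plays y at [W-H] → (1, 0)
vs WHe: Bo plays W → Bo plays H at [W] → Ann plays y at [W-H] → (1, 0)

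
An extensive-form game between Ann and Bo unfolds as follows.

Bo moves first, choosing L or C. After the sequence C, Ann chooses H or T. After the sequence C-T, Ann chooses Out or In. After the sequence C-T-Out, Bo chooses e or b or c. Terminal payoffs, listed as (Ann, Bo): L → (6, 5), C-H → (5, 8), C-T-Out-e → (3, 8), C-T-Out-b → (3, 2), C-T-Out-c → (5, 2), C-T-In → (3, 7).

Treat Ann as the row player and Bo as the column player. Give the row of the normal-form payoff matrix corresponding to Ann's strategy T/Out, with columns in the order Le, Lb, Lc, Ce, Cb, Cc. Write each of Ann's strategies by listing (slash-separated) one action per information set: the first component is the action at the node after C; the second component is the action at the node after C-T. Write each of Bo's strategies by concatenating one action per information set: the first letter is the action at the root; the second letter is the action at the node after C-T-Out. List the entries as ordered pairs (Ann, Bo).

vs Le: Bo plays L → (6, 5)
vs Lb: Bo plays L → (6, 5)
vs Lc: Bo plays L → (6, 5)
vs Ce: Bo plays C → Ann plays T at [C] → Ann plays Out at [C-T] → Bo plays e at [C-T-Out] → (3, 8)
vs Cb: Bo plays C → Ann plays T at [C] → Ann plays Out at [C-T] → Bo plays b at [C-T-Out] → (3, 2)
vs Cc: Bo plays C → Ann plays T at [C] → Ann plays Out at [C-T] → Bo plays c at [C-T-Out] → (5, 2)

(6,5) (6,5) (6,5) (3,8) (3,2) (5,2)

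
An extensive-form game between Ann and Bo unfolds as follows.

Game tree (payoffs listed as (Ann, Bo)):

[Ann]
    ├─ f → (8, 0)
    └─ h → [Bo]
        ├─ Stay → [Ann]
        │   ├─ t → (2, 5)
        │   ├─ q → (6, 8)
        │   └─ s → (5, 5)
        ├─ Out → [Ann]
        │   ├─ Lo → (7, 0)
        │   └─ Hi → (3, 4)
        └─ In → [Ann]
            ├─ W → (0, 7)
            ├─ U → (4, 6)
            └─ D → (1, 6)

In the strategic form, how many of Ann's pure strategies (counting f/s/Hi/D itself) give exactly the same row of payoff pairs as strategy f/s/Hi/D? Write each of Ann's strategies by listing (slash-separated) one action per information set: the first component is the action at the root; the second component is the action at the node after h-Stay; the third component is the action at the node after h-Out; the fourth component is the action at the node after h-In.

Row for f/s/Hi/D (columns Stay, Out, In): (8,0) (8,0) (8,0).
Under f/s/Hi/D, Ann's choice at the node after h-Stay and at the node after h-Out and at the node after h-In can never be reached regardless of what Bo does, so varying those choices leaves every outcome unchanged.
Holding the reachable choices fixed and varying the unreachable ones freely already gives 3 × 2 × 3 = 18 equivalent strategies.
No other strategy reproduces this row, so those 18 are the full class: f/t/Lo/W, f/t/Lo/U, f/t/Lo/D, f/t/Hi/W, f/t/Hi/U, f/t/Hi/D, f/q/Lo/W, f/q/Lo/U, f/q/Lo/D, f/q/Hi/W, f/q/Hi/U, f/q/Hi/D, f/s/Lo/W, f/s/Lo/U, f/s/Lo/D, f/s/Hi/W, f/s/Hi/U, f/s/Hi/D.

18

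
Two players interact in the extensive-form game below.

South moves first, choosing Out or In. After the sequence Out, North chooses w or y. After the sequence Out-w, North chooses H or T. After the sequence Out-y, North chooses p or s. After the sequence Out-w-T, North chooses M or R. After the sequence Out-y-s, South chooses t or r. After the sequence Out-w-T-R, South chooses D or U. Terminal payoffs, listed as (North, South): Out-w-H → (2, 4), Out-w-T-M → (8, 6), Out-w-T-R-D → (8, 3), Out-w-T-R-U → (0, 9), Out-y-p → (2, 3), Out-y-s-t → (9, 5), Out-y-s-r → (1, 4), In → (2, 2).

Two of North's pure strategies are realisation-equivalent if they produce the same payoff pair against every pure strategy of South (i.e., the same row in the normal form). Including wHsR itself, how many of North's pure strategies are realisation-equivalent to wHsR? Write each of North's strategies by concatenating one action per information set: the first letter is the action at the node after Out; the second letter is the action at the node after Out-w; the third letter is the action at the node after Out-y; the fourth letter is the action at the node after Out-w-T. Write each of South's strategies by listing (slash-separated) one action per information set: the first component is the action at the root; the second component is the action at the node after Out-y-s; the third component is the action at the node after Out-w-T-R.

Row for wHsR (columns Out/t/D, Out/t/U, Out/r/D, Out/r/U, In/t/D, In/t/U, In/r/D, In/r/U): (2,4) (2,4) (2,4) (2,4) (2,2) (2,2) (2,2) (2,2).
Under wHsR, North's choice at the node after Out-y and at the node after Out-w-T can never be reached regardless of what South does, so varying those choices leaves every outcome unchanged.
Holding the reachable choices fixed and varying the unreachable ones freely already gives 2 × 2 = 4 equivalent strategies.
No other strategy reproduces this row, so those 4 are the full class: wHpM, wHpR, wHsM, wHsR.

4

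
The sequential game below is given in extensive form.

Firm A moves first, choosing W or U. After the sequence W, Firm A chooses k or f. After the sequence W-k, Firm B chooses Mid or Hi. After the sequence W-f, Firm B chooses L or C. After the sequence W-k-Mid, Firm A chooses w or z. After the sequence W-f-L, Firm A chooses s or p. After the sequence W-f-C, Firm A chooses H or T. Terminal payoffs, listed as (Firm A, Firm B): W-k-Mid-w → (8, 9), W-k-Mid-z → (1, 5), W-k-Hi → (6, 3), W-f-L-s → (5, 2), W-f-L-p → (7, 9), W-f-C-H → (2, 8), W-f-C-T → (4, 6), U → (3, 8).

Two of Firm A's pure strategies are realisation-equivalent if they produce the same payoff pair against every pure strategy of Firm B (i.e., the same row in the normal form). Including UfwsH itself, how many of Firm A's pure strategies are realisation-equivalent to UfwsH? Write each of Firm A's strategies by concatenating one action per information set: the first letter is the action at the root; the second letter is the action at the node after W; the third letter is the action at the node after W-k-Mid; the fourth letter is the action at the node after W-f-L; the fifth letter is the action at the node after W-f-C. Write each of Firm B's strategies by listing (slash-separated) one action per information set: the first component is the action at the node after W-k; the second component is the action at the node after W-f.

16

Row for UfwsH (columns Mid/L, Mid/C, Hi/L, Hi/C): (3,8) (3,8) (3,8) (3,8).
Under UfwsH, Firm A's choice at the node after W and at the node after W-k-Mid and at the node after W-f-L and at the node after W-f-C can never be reached regardless of what Firm B does, so varying those choices leaves every outcome unchanged.
Holding the reachable choices fixed and varying the unreachable ones freely already gives 2 × 2 × 2 × 2 = 16 equivalent strategies.
No other strategy reproduces this row, so those 16 are the full class: UkwsH, UkwsT, UkwpH, UkwpT, UkzsH, UkzsT, UkzpH, UkzpT, UfwsH, UfwsT, UfwpH, UfwpT, UfzsH, UfzsT, UfzpH, UfzpT.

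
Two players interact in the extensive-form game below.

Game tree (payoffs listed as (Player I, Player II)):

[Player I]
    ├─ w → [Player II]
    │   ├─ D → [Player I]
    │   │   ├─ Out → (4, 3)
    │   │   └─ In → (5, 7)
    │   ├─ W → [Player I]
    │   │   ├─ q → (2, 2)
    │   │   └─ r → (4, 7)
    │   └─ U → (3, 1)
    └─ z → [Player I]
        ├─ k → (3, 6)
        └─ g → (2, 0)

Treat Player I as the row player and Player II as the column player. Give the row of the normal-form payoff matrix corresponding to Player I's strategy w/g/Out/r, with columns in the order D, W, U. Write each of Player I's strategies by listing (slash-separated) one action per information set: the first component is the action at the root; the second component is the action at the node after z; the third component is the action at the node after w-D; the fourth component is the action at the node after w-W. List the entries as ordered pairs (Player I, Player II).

(4,3) (4,7) (3,1)

vs D: Player I plays w → Player II plays D at [w] → Player I plays Out at [w-D] → (4, 3)
vs W: Player I plays w → Player II plays W at [w] → Player I plays r at [w-W] → (4, 7)
vs U: Player I plays w → Player II plays U at [w] → (3, 1)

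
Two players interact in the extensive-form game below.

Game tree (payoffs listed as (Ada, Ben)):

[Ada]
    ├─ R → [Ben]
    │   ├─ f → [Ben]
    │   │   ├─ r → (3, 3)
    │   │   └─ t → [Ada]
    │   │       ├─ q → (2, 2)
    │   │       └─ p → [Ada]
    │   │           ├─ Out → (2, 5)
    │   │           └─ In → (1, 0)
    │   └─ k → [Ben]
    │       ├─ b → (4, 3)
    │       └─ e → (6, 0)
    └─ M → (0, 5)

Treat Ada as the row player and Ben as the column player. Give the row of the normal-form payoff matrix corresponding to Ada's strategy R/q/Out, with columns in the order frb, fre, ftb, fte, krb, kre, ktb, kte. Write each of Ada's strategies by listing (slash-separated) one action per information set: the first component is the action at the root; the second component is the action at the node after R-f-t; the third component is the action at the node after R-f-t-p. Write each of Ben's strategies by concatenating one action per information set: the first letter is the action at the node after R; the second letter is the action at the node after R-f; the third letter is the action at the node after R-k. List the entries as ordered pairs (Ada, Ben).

vs frb: Ada plays R → Ben plays f at [R] → Ben plays r at [R-f] → (3, 3)
vs fre: Ada plays R → Ben plays f at [R] → Ben plays r at [R-f] → (3, 3)
vs ftb: Ada plays R → Ben plays f at [R] → Ben plays t at [R-f] → Ada plays q at [R-f-t] → (2, 2)
vs fte: Ada plays R → Ben plays f at [R] → Ben plays t at [R-f] → Ada plays q at [R-f-t] → (2, 2)
vs krb: Ada plays R → Ben plays k at [R] → Ben plays b at [R-k] → (4, 3)
vs kre: Ada plays R → Ben plays k at [R] → Ben plays e at [R-k] → (6, 0)
vs ktb: Ada plays R → Ben plays k at [R] → Ben plays b at [R-k] → (4, 3)
vs kte: Ada plays R → Ben plays k at [R] → Ben plays e at [R-k] → (6, 0)

(3,3) (3,3) (2,2) (2,2) (4,3) (6,0) (4,3) (6,0)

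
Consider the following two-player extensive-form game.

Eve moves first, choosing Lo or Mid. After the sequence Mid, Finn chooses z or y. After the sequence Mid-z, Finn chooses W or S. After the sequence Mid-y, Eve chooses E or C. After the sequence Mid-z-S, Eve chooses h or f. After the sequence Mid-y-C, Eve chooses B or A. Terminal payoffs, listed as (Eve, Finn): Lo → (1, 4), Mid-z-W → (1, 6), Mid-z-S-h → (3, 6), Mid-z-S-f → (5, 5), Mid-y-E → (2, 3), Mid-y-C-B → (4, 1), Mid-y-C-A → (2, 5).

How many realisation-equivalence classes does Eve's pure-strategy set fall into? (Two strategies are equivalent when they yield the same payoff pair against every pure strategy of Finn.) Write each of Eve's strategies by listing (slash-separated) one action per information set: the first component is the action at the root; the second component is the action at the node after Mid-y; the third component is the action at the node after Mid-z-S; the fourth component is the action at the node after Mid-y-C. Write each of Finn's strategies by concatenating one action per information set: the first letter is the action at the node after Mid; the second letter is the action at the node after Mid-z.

Eve has 16 pure strategies: Lo/E/h/B, Lo/E/h/A, Lo/E/f/B, Lo/E/f/A, Lo/C/h/B, Lo/C/h/A, Lo/C/f/B, Lo/C/f/A, Mid/E/h/B, Mid/E/h/A, Mid/E/f/B, Mid/E/f/A, Mid/C/h/B, Mid/C/h/A, Mid/C/f/B, Mid/C/f/A. Columns: zW, zS, yW, yS.
{Lo/E/h/B, Lo/E/h/A, Lo/E/f/B, Lo/E/f/A, Lo/C/h/B, Lo/C/h/A, Lo/C/f/B, Lo/C/f/A} → row (1,4) (1,4) (1,4) (1,4)
{Mid/E/h/B, Mid/E/h/A} → row (1,6) (3,6) (2,3) (2,3)
{Mid/E/f/B, Mid/E/f/A} → row (1,6) (5,5) (2,3) (2,3)
{Mid/C/h/B} → row (1,6) (3,6) (4,1) (4,1)
{Mid/C/h/A} → row (1,6) (3,6) (2,5) (2,5)
{Mid/C/f/B} → row (1,6) (5,5) (4,1) (4,1)
{Mid/C/f/A} → row (1,6) (5,5) (2,5) (2,5)
That's 7 distinct rows out of 16 strategies.

7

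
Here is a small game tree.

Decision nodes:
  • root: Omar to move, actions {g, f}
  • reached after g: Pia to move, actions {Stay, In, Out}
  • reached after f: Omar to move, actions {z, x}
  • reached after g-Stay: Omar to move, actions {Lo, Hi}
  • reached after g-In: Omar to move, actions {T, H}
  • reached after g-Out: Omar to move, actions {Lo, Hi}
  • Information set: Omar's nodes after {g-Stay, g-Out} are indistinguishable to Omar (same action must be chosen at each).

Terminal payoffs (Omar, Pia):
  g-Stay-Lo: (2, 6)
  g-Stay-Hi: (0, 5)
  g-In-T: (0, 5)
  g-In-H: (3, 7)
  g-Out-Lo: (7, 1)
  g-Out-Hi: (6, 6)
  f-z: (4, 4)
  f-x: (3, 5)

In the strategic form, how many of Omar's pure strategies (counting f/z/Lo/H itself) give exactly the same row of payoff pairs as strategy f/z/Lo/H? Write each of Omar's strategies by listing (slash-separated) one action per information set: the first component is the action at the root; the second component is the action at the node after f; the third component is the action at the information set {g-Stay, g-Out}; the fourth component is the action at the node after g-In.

Row for f/z/Lo/H (columns Stay, In, Out): (4,4) (4,4) (4,4).
Under f/z/Lo/H, Omar's choice at the information set {g-Stay, g-Out} and at the node after g-In can never be reached regardless of what Pia does, so varying those choices leaves every outcome unchanged.
Holding the reachable choices fixed and varying the unreachable ones freely already gives 2 × 2 = 4 equivalent strategies.
No other strategy reproduces this row, so those 4 are the full class: f/z/Lo/T, f/z/Lo/H, f/z/Hi/T, f/z/Hi/H.

4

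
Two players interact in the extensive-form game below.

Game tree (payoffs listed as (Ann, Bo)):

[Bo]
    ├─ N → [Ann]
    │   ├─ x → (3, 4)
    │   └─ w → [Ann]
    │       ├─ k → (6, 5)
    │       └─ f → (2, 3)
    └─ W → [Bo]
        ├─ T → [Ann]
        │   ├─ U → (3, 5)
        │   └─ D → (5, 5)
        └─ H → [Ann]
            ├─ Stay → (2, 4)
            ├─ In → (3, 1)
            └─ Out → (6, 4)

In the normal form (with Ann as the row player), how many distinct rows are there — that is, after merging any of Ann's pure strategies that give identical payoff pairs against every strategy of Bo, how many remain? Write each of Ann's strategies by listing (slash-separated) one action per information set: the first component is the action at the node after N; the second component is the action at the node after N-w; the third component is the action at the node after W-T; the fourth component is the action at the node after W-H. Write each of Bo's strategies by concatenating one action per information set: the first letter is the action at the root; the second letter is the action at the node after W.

18

Ann has 24 pure strategies: x/k/U/Stay, x/k/U/In, x/k/U/Out, x/k/D/Stay, x/k/D/In, x/k/D/Out, x/f/U/Stay, x/f/U/In, x/f/U/Out, x/f/D/Stay, x/f/D/In, x/f/D/Out, w/k/U/Stay, w/k/U/In, w/k/U/Out, w/k/D/Stay, w/k/D/In, w/k/D/Out, w/f/U/Stay, w/f/U/In, w/f/U/Out, w/f/D/Stay, w/f/D/In, w/f/D/Out. Columns: NT, NH, WT, WH.
{x/k/U/Stay, x/f/U/Stay} → row (3,4) (3,4) (3,5) (2,4)
{x/k/U/In, x/f/U/In} → row (3,4) (3,4) (3,5) (3,1)
{x/k/U/Out, x/f/U/Out} → row (3,4) (3,4) (3,5) (6,4)
{x/k/D/Stay, x/f/D/Stay} → row (3,4) (3,4) (5,5) (2,4)
{x/k/D/In, x/f/D/In} → row (3,4) (3,4) (5,5) (3,1)
{x/k/D/Out, x/f/D/Out} → row (3,4) (3,4) (5,5) (6,4)
{w/k/U/Stay} → row (6,5) (6,5) (3,5) (2,4)
{w/k/U/In} → row (6,5) (6,5) (3,5) (3,1)
{w/k/U/Out} → row (6,5) (6,5) (3,5) (6,4)
{w/k/D/Stay} → row (6,5) (6,5) (5,5) (2,4)
{w/k/D/In} → row (6,5) (6,5) (5,5) (3,1)
{w/k/D/Out} → row (6,5) (6,5) (5,5) (6,4)
{w/f/U/Stay} → row (2,3) (2,3) (3,5) (2,4)
{w/f/U/In} → row (2,3) (2,3) (3,5) (3,1)
{w/f/U/Out} → row (2,3) (2,3) (3,5) (6,4)
{w/f/D/Stay} → row (2,3) (2,3) (5,5) (2,4)
{w/f/D/In} → row (2,3) (2,3) (5,5) (3,1)
{w/f/D/Out} → row (2,3) (2,3) (5,5) (6,4)
That's 18 distinct rows out of 24 strategies.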